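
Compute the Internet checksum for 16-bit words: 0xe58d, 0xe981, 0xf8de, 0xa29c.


Sum all words (with carry folding):
+ 0xe58d = 0xe58d
+ 0xe981 = 0xcf0f
+ 0xf8de = 0xc7ee
+ 0xa29c = 0x6a8b
One's complement: ~0x6a8b
Checksum = 0x9574


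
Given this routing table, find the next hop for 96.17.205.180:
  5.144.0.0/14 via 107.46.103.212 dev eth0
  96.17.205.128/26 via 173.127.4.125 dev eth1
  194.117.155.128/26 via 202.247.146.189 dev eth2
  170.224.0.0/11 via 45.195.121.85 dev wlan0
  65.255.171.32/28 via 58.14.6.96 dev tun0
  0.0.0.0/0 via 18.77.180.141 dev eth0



Longest prefix match for 96.17.205.180:
  /14 5.144.0.0: no
  /26 96.17.205.128: MATCH
  /26 194.117.155.128: no
  /11 170.224.0.0: no
  /28 65.255.171.32: no
  /0 0.0.0.0: MATCH
Selected: next-hop 173.127.4.125 via eth1 (matched /26)


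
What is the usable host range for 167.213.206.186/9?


Network: 167.128.0.0
Broadcast: 167.255.255.255
First usable = network + 1
Last usable = broadcast - 1
Range: 167.128.0.1 to 167.255.255.254


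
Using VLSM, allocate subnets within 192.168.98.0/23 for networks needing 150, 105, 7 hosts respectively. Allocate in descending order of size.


150 hosts -> /24 (254 usable): 192.168.98.0/24
105 hosts -> /25 (126 usable): 192.168.99.0/25
7 hosts -> /28 (14 usable): 192.168.99.128/28
Allocation: 192.168.98.0/24 (150 hosts, 254 usable); 192.168.99.0/25 (105 hosts, 126 usable); 192.168.99.128/28 (7 hosts, 14 usable)


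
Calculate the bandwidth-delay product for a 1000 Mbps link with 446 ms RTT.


BDP = bandwidth * RTT
= 1000 Mbps * 446 ms
= 1000 * 1e6 * 446 / 1000 bits
= 446000000 bits
= 55750000 bytes
= 54443.3594 KB
BDP = 446000000 bits (55750000 bytes)


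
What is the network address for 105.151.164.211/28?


IP:   01101001.10010111.10100100.11010011
Mask: 11111111.11111111.11111111.11110000
AND operation:
Net:  01101001.10010111.10100100.11010000
Network: 105.151.164.208/28


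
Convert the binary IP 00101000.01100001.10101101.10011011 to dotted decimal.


00101000 = 40
01100001 = 97
10101101 = 173
10011011 = 155
IP: 40.97.173.155


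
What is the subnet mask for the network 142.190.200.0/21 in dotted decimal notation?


/21 means 21 network bits, 11 host bits
Binary: 11111111111111111111100000000000
Mask: 255.255.248.0


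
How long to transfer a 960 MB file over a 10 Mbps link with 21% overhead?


Effective throughput = 10 * (1 - 21/100) = 7.9 Mbps
File size in Mb = 960 * 8 = 7680 Mb
Time = 7680 / 7.9
Time = 972.1519 seconds


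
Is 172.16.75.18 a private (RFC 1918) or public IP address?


RFC 1918 private ranges:
  10.0.0.0/8 (10.0.0.0 - 10.255.255.255)
  172.16.0.0/12 (172.16.0.0 - 172.31.255.255)
  192.168.0.0/16 (192.168.0.0 - 192.168.255.255)
Private (in 172.16.0.0/12)


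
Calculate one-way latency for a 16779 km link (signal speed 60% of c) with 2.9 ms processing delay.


Speed = 0.6 * 3e5 km/s = 180000 km/s
Propagation delay = 16779 / 180000 = 0.0932 s = 93.2167 ms
Processing delay = 2.9 ms
Total one-way latency = 96.1167 ms


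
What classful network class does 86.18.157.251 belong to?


First octet: 86
Binary: 01010110
0xxxxxxx -> Class A (1-126)
Class A, default mask 255.0.0.0 (/8)


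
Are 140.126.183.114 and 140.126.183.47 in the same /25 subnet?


Mask: 255.255.255.128
140.126.183.114 AND mask = 140.126.183.0
140.126.183.47 AND mask = 140.126.183.0
Yes, same subnet (140.126.183.0)


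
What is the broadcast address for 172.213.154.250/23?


Network: 172.213.154.0/23
Host bits = 9
Set all host bits to 1:
Broadcast: 172.213.155.255


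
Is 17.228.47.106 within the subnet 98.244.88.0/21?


Subnet network: 98.244.88.0
Test IP AND mask: 17.228.40.0
No, 17.228.47.106 is not in 98.244.88.0/21


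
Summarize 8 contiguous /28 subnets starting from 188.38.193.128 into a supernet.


Original prefix: /28
Number of subnets: 8 = 2^3
New prefix = 28 - 3 = 25
Supernet: 188.38.193.128/25


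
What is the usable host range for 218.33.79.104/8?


Network: 218.0.0.0
Broadcast: 218.255.255.255
First usable = network + 1
Last usable = broadcast - 1
Range: 218.0.0.1 to 218.255.255.254


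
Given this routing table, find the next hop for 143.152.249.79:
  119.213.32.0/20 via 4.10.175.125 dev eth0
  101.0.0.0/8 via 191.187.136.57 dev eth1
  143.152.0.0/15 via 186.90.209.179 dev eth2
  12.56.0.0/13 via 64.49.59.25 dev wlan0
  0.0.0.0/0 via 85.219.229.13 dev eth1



Longest prefix match for 143.152.249.79:
  /20 119.213.32.0: no
  /8 101.0.0.0: no
  /15 143.152.0.0: MATCH
  /13 12.56.0.0: no
  /0 0.0.0.0: MATCH
Selected: next-hop 186.90.209.179 via eth2 (matched /15)


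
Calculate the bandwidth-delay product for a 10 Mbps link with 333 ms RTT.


BDP = bandwidth * RTT
= 10 Mbps * 333 ms
= 10 * 1e6 * 333 / 1000 bits
= 3330000 bits
= 416250 bytes
= 406.4941 KB
BDP = 3330000 bits (416250 bytes)


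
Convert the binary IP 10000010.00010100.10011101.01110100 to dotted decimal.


10000010 = 130
00010100 = 20
10011101 = 157
01110100 = 116
IP: 130.20.157.116


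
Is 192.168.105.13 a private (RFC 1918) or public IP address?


RFC 1918 private ranges:
  10.0.0.0/8 (10.0.0.0 - 10.255.255.255)
  172.16.0.0/12 (172.16.0.0 - 172.31.255.255)
  192.168.0.0/16 (192.168.0.0 - 192.168.255.255)
Private (in 192.168.0.0/16)


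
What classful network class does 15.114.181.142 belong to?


First octet: 15
Binary: 00001111
0xxxxxxx -> Class A (1-126)
Class A, default mask 255.0.0.0 (/8)


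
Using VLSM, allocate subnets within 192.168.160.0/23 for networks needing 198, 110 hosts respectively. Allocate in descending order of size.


198 hosts -> /24 (254 usable): 192.168.160.0/24
110 hosts -> /25 (126 usable): 192.168.161.0/25
Allocation: 192.168.160.0/24 (198 hosts, 254 usable); 192.168.161.0/25 (110 hosts, 126 usable)


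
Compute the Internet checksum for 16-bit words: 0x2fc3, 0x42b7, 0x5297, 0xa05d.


Sum all words (with carry folding):
+ 0x2fc3 = 0x2fc3
+ 0x42b7 = 0x727a
+ 0x5297 = 0xc511
+ 0xa05d = 0x656f
One's complement: ~0x656f
Checksum = 0x9a90


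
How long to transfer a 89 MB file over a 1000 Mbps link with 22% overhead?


Effective throughput = 1000 * (1 - 22/100) = 780 Mbps
File size in Mb = 89 * 8 = 712 Mb
Time = 712 / 780
Time = 0.9128 seconds


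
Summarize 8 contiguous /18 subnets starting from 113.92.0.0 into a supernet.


Original prefix: /18
Number of subnets: 8 = 2^3
New prefix = 18 - 3 = 15
Supernet: 113.92.0.0/15


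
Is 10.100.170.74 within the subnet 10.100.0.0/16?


Subnet network: 10.100.0.0
Test IP AND mask: 10.100.0.0
Yes, 10.100.170.74 is in 10.100.0.0/16


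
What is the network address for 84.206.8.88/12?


IP:   01010100.11001110.00001000.01011000
Mask: 11111111.11110000.00000000.00000000
AND operation:
Net:  01010100.11000000.00000000.00000000
Network: 84.192.0.0/12


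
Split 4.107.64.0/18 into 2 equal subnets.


New prefix = 18 + 1 = 19
Each subnet has 8192 addresses
  4.107.64.0/19
  4.107.96.0/19
Subnets: 4.107.64.0/19, 4.107.96.0/19


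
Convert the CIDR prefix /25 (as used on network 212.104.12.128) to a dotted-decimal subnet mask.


/25 means 25 network bits, 7 host bits
Binary: 11111111111111111111111110000000
Mask: 255.255.255.128


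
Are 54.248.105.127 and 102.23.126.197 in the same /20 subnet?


Mask: 255.255.240.0
54.248.105.127 AND mask = 54.248.96.0
102.23.126.197 AND mask = 102.23.112.0
No, different subnets (54.248.96.0 vs 102.23.112.0)


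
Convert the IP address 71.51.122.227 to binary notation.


71 = 01000111
51 = 00110011
122 = 01111010
227 = 11100011
Binary: 01000111.00110011.01111010.11100011


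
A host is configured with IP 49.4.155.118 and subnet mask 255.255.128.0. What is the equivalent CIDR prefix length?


Binary: 11111111.11111111.10000000.00000000
Count leading 1s
Prefix: /17


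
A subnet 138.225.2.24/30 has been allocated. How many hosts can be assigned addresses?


Host bits = 32 - 30 = 2
Total addresses = 2^2 = 4
Usable = total - 2 (network and broadcast)
Usable hosts: 2


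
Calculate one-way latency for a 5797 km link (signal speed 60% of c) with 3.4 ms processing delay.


Speed = 0.6 * 3e5 km/s = 180000 km/s
Propagation delay = 5797 / 180000 = 0.0322 s = 32.2056 ms
Processing delay = 3.4 ms
Total one-way latency = 35.6056 ms


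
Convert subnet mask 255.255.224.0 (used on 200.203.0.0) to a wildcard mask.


Subnet mask: 255.255.224.0
Wildcard = 255.255.255.255 - subnet mask
255 - 255 = 0
255 - 255 = 0
255 - 224 = 31
255 - 0 = 255
Wildcard: 0.0.31.255


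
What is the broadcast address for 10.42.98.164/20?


Network: 10.42.96.0/20
Host bits = 12
Set all host bits to 1:
Broadcast: 10.42.111.255


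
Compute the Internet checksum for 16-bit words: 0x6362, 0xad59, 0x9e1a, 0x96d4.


Sum all words (with carry folding):
+ 0x6362 = 0x6362
+ 0xad59 = 0x10bc
+ 0x9e1a = 0xaed6
+ 0x96d4 = 0x45ab
One's complement: ~0x45ab
Checksum = 0xba54


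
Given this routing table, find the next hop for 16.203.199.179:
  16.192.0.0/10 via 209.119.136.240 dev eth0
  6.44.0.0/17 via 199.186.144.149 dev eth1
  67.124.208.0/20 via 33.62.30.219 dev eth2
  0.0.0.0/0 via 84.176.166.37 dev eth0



Longest prefix match for 16.203.199.179:
  /10 16.192.0.0: MATCH
  /17 6.44.0.0: no
  /20 67.124.208.0: no
  /0 0.0.0.0: MATCH
Selected: next-hop 209.119.136.240 via eth0 (matched /10)


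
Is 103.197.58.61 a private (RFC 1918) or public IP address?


RFC 1918 private ranges:
  10.0.0.0/8 (10.0.0.0 - 10.255.255.255)
  172.16.0.0/12 (172.16.0.0 - 172.31.255.255)
  192.168.0.0/16 (192.168.0.0 - 192.168.255.255)
Public (not in any RFC 1918 range)


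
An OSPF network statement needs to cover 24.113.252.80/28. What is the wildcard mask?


Subnet mask: 255.255.255.240
Wildcard = 255.255.255.255 - subnet mask
255 - 255 = 0
255 - 255 = 0
255 - 255 = 0
255 - 240 = 15
Wildcard: 0.0.0.15


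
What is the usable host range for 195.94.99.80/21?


Network: 195.94.96.0
Broadcast: 195.94.103.255
First usable = network + 1
Last usable = broadcast - 1
Range: 195.94.96.1 to 195.94.103.254


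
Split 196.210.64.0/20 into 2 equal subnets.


New prefix = 20 + 1 = 21
Each subnet has 2048 addresses
  196.210.64.0/21
  196.210.72.0/21
Subnets: 196.210.64.0/21, 196.210.72.0/21


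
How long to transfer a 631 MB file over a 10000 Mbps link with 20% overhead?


Effective throughput = 10000 * (1 - 20/100) = 8000 Mbps
File size in Mb = 631 * 8 = 5048 Mb
Time = 5048 / 8000
Time = 0.631 seconds


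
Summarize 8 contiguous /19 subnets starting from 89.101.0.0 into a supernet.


Original prefix: /19
Number of subnets: 8 = 2^3
New prefix = 19 - 3 = 16
Supernet: 89.101.0.0/16


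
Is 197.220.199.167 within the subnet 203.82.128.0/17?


Subnet network: 203.82.128.0
Test IP AND mask: 197.220.128.0
No, 197.220.199.167 is not in 203.82.128.0/17


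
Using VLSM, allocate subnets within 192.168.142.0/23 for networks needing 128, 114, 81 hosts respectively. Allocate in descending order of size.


128 hosts -> /24 (254 usable): 192.168.142.0/24
114 hosts -> /25 (126 usable): 192.168.143.0/25
81 hosts -> /25 (126 usable): 192.168.143.128/25
Allocation: 192.168.142.0/24 (128 hosts, 254 usable); 192.168.143.0/25 (114 hosts, 126 usable); 192.168.143.128/25 (81 hosts, 126 usable)


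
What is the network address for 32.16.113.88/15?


IP:   00100000.00010000.01110001.01011000
Mask: 11111111.11111110.00000000.00000000
AND operation:
Net:  00100000.00010000.00000000.00000000
Network: 32.16.0.0/15


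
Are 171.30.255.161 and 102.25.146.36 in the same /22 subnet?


Mask: 255.255.252.0
171.30.255.161 AND mask = 171.30.252.0
102.25.146.36 AND mask = 102.25.144.0
No, different subnets (171.30.252.0 vs 102.25.144.0)


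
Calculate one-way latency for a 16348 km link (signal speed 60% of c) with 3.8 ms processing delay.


Speed = 0.6 * 3e5 km/s = 180000 km/s
Propagation delay = 16348 / 180000 = 0.0908 s = 90.8222 ms
Processing delay = 3.8 ms
Total one-way latency = 94.6222 ms


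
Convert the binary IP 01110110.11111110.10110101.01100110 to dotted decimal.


01110110 = 118
11111110 = 254
10110101 = 181
01100110 = 102
IP: 118.254.181.102


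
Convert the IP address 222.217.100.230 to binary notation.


222 = 11011110
217 = 11011001
100 = 01100100
230 = 11100110
Binary: 11011110.11011001.01100100.11100110


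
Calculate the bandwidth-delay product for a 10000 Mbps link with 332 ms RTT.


BDP = bandwidth * RTT
= 10000 Mbps * 332 ms
= 10000 * 1e6 * 332 / 1000 bits
= 3320000000 bits
= 415000000 bytes
= 405273.4375 KB
BDP = 3320000000 bits (415000000 bytes)


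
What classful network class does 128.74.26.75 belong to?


First octet: 128
Binary: 10000000
10xxxxxx -> Class B (128-191)
Class B, default mask 255.255.0.0 (/16)


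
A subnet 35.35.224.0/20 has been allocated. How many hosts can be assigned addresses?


Host bits = 32 - 20 = 12
Total addresses = 2^12 = 4096
Usable = total - 2 (network and broadcast)
Usable hosts: 4094


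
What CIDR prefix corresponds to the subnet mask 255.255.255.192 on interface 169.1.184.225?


Binary: 11111111.11111111.11111111.11000000
Count leading 1s
Prefix: /26


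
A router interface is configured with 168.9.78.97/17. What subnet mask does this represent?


/17 means 17 network bits, 15 host bits
Binary: 11111111111111111000000000000000
Mask: 255.255.128.0


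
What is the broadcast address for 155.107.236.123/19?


Network: 155.107.224.0/19
Host bits = 13
Set all host bits to 1:
Broadcast: 155.107.255.255


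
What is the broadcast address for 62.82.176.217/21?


Network: 62.82.176.0/21
Host bits = 11
Set all host bits to 1:
Broadcast: 62.82.183.255


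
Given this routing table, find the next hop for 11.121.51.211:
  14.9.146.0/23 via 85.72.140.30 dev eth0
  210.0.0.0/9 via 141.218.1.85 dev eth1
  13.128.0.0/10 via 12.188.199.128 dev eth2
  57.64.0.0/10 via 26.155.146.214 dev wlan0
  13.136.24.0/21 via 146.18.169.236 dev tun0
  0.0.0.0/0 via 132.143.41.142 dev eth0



Longest prefix match for 11.121.51.211:
  /23 14.9.146.0: no
  /9 210.0.0.0: no
  /10 13.128.0.0: no
  /10 57.64.0.0: no
  /21 13.136.24.0: no
  /0 0.0.0.0: MATCH
Selected: next-hop 132.143.41.142 via eth0 (matched /0)


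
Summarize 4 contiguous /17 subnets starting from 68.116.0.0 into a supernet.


Original prefix: /17
Number of subnets: 4 = 2^2
New prefix = 17 - 2 = 15
Supernet: 68.116.0.0/15


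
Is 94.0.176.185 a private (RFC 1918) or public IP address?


RFC 1918 private ranges:
  10.0.0.0/8 (10.0.0.0 - 10.255.255.255)
  172.16.0.0/12 (172.16.0.0 - 172.31.255.255)
  192.168.0.0/16 (192.168.0.0 - 192.168.255.255)
Public (not in any RFC 1918 range)


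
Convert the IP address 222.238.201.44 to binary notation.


222 = 11011110
238 = 11101110
201 = 11001001
44 = 00101100
Binary: 11011110.11101110.11001001.00101100


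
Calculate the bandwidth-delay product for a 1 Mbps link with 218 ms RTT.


BDP = bandwidth * RTT
= 1 Mbps * 218 ms
= 1 * 1e6 * 218 / 1000 bits
= 218000 bits
= 27250 bytes
= 26.6113 KB
BDP = 218000 bits (27250 bytes)


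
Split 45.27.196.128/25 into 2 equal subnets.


New prefix = 25 + 1 = 26
Each subnet has 64 addresses
  45.27.196.128/26
  45.27.196.192/26
Subnets: 45.27.196.128/26, 45.27.196.192/26


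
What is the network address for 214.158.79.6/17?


IP:   11010110.10011110.01001111.00000110
Mask: 11111111.11111111.10000000.00000000
AND operation:
Net:  11010110.10011110.00000000.00000000
Network: 214.158.0.0/17


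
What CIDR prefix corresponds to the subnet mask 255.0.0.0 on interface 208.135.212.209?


Binary: 11111111.00000000.00000000.00000000
Count leading 1s
Prefix: /8


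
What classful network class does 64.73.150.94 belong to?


First octet: 64
Binary: 01000000
0xxxxxxx -> Class A (1-126)
Class A, default mask 255.0.0.0 (/8)


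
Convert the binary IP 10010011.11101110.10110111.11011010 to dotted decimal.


10010011 = 147
11101110 = 238
10110111 = 183
11011010 = 218
IP: 147.238.183.218


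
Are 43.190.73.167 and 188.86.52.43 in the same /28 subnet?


Mask: 255.255.255.240
43.190.73.167 AND mask = 43.190.73.160
188.86.52.43 AND mask = 188.86.52.32
No, different subnets (43.190.73.160 vs 188.86.52.32)


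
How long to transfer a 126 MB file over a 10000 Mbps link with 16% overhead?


Effective throughput = 10000 * (1 - 16/100) = 8400 Mbps
File size in Mb = 126 * 8 = 1008 Mb
Time = 1008 / 8400
Time = 0.12 seconds


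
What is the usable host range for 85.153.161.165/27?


Network: 85.153.161.160
Broadcast: 85.153.161.191
First usable = network + 1
Last usable = broadcast - 1
Range: 85.153.161.161 to 85.153.161.190


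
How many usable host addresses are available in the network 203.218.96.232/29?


Host bits = 32 - 29 = 3
Total addresses = 2^3 = 8
Usable = total - 2 (network and broadcast)
Usable hosts: 6


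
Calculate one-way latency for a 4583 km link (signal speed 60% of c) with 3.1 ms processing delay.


Speed = 0.6 * 3e5 km/s = 180000 km/s
Propagation delay = 4583 / 180000 = 0.0255 s = 25.4611 ms
Processing delay = 3.1 ms
Total one-way latency = 28.5611 ms


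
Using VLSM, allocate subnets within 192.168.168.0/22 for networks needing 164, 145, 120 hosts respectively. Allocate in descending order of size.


164 hosts -> /24 (254 usable): 192.168.168.0/24
145 hosts -> /24 (254 usable): 192.168.169.0/24
120 hosts -> /25 (126 usable): 192.168.170.0/25
Allocation: 192.168.168.0/24 (164 hosts, 254 usable); 192.168.169.0/24 (145 hosts, 254 usable); 192.168.170.0/25 (120 hosts, 126 usable)


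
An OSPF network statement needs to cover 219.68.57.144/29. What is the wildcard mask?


Subnet mask: 255.255.255.248
Wildcard = 255.255.255.255 - subnet mask
255 - 255 = 0
255 - 255 = 0
255 - 255 = 0
255 - 248 = 7
Wildcard: 0.0.0.7


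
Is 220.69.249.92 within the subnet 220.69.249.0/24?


Subnet network: 220.69.249.0
Test IP AND mask: 220.69.249.0
Yes, 220.69.249.92 is in 220.69.249.0/24


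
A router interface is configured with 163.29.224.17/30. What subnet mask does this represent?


/30 means 30 network bits, 2 host bits
Binary: 11111111111111111111111111111100
Mask: 255.255.255.252


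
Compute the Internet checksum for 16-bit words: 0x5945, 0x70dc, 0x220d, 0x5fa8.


Sum all words (with carry folding):
+ 0x5945 = 0x5945
+ 0x70dc = 0xca21
+ 0x220d = 0xec2e
+ 0x5fa8 = 0x4bd7
One's complement: ~0x4bd7
Checksum = 0xb428


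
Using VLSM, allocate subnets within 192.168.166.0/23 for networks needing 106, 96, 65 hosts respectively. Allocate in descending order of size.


106 hosts -> /25 (126 usable): 192.168.166.0/25
96 hosts -> /25 (126 usable): 192.168.166.128/25
65 hosts -> /25 (126 usable): 192.168.167.0/25
Allocation: 192.168.166.0/25 (106 hosts, 126 usable); 192.168.166.128/25 (96 hosts, 126 usable); 192.168.167.0/25 (65 hosts, 126 usable)


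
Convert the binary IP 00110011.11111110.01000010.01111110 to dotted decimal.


00110011 = 51
11111110 = 254
01000010 = 66
01111110 = 126
IP: 51.254.66.126


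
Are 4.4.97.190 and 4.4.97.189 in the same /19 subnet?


Mask: 255.255.224.0
4.4.97.190 AND mask = 4.4.96.0
4.4.97.189 AND mask = 4.4.96.0
Yes, same subnet (4.4.96.0)


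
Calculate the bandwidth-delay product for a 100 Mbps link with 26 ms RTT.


BDP = bandwidth * RTT
= 100 Mbps * 26 ms
= 100 * 1e6 * 26 / 1000 bits
= 2600000 bits
= 325000 bytes
= 317.3828 KB
BDP = 2600000 bits (325000 bytes)


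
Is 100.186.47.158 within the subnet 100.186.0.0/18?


Subnet network: 100.186.0.0
Test IP AND mask: 100.186.0.0
Yes, 100.186.47.158 is in 100.186.0.0/18


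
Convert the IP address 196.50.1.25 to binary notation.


196 = 11000100
50 = 00110010
1 = 00000001
25 = 00011001
Binary: 11000100.00110010.00000001.00011001


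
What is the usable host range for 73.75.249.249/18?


Network: 73.75.192.0
Broadcast: 73.75.255.255
First usable = network + 1
Last usable = broadcast - 1
Range: 73.75.192.1 to 73.75.255.254


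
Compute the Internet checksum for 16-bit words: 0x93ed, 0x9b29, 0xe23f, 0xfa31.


Sum all words (with carry folding):
+ 0x93ed = 0x93ed
+ 0x9b29 = 0x2f17
+ 0xe23f = 0x1157
+ 0xfa31 = 0x0b89
One's complement: ~0x0b89
Checksum = 0xf476


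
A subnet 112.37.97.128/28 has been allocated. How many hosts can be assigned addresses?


Host bits = 32 - 28 = 4
Total addresses = 2^4 = 16
Usable = total - 2 (network and broadcast)
Usable hosts: 14


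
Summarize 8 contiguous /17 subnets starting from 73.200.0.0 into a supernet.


Original prefix: /17
Number of subnets: 8 = 2^3
New prefix = 17 - 3 = 14
Supernet: 73.200.0.0/14


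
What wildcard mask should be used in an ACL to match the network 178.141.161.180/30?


Subnet mask: 255.255.255.252
Wildcard = 255.255.255.255 - subnet mask
255 - 255 = 0
255 - 255 = 0
255 - 255 = 0
255 - 252 = 3
Wildcard: 0.0.0.3


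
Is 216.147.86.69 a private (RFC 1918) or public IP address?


RFC 1918 private ranges:
  10.0.0.0/8 (10.0.0.0 - 10.255.255.255)
  172.16.0.0/12 (172.16.0.0 - 172.31.255.255)
  192.168.0.0/16 (192.168.0.0 - 192.168.255.255)
Public (not in any RFC 1918 range)


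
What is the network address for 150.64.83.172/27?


IP:   10010110.01000000.01010011.10101100
Mask: 11111111.11111111.11111111.11100000
AND operation:
Net:  10010110.01000000.01010011.10100000
Network: 150.64.83.160/27


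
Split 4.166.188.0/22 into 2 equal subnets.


New prefix = 22 + 1 = 23
Each subnet has 512 addresses
  4.166.188.0/23
  4.166.190.0/23
Subnets: 4.166.188.0/23, 4.166.190.0/23


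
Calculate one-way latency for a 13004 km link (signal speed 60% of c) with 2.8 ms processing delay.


Speed = 0.6 * 3e5 km/s = 180000 km/s
Propagation delay = 13004 / 180000 = 0.0722 s = 72.2444 ms
Processing delay = 2.8 ms
Total one-way latency = 75.0444 ms


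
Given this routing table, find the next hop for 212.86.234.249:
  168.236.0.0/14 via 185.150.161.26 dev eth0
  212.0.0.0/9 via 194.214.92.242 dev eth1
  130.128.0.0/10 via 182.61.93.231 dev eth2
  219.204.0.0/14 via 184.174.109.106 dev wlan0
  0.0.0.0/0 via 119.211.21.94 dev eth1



Longest prefix match for 212.86.234.249:
  /14 168.236.0.0: no
  /9 212.0.0.0: MATCH
  /10 130.128.0.0: no
  /14 219.204.0.0: no
  /0 0.0.0.0: MATCH
Selected: next-hop 194.214.92.242 via eth1 (matched /9)


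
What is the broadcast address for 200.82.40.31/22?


Network: 200.82.40.0/22
Host bits = 10
Set all host bits to 1:
Broadcast: 200.82.43.255


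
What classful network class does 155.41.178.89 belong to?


First octet: 155
Binary: 10011011
10xxxxxx -> Class B (128-191)
Class B, default mask 255.255.0.0 (/16)


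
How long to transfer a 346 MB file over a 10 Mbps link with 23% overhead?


Effective throughput = 10 * (1 - 23/100) = 7.7 Mbps
File size in Mb = 346 * 8 = 2768 Mb
Time = 2768 / 7.7
Time = 359.4805 seconds


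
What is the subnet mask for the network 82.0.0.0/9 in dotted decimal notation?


/9 means 9 network bits, 23 host bits
Binary: 11111111100000000000000000000000
Mask: 255.128.0.0


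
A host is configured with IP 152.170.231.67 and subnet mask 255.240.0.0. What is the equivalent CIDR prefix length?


Binary: 11111111.11110000.00000000.00000000
Count leading 1s
Prefix: /12


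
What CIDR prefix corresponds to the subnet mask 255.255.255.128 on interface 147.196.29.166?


Binary: 11111111.11111111.11111111.10000000
Count leading 1s
Prefix: /25


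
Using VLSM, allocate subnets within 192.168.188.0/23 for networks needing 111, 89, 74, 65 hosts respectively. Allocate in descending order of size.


111 hosts -> /25 (126 usable): 192.168.188.0/25
89 hosts -> /25 (126 usable): 192.168.188.128/25
74 hosts -> /25 (126 usable): 192.168.189.0/25
65 hosts -> /25 (126 usable): 192.168.189.128/25
Allocation: 192.168.188.0/25 (111 hosts, 126 usable); 192.168.188.128/25 (89 hosts, 126 usable); 192.168.189.0/25 (74 hosts, 126 usable); 192.168.189.128/25 (65 hosts, 126 usable)


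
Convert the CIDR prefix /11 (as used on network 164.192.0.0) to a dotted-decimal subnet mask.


/11 means 11 network bits, 21 host bits
Binary: 11111111111000000000000000000000
Mask: 255.224.0.0


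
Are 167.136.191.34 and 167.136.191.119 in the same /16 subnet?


Mask: 255.255.0.0
167.136.191.34 AND mask = 167.136.0.0
167.136.191.119 AND mask = 167.136.0.0
Yes, same subnet (167.136.0.0)


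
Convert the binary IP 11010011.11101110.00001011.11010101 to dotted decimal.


11010011 = 211
11101110 = 238
00001011 = 11
11010101 = 213
IP: 211.238.11.213


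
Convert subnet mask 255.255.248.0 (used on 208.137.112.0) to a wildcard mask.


Subnet mask: 255.255.248.0
Wildcard = 255.255.255.255 - subnet mask
255 - 255 = 0
255 - 255 = 0
255 - 248 = 7
255 - 0 = 255
Wildcard: 0.0.7.255


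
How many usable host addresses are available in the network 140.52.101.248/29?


Host bits = 32 - 29 = 3
Total addresses = 2^3 = 8
Usable = total - 2 (network and broadcast)
Usable hosts: 6


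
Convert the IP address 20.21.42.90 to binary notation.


20 = 00010100
21 = 00010101
42 = 00101010
90 = 01011010
Binary: 00010100.00010101.00101010.01011010


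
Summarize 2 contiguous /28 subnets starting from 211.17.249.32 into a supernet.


Original prefix: /28
Number of subnets: 2 = 2^1
New prefix = 28 - 1 = 27
Supernet: 211.17.249.32/27


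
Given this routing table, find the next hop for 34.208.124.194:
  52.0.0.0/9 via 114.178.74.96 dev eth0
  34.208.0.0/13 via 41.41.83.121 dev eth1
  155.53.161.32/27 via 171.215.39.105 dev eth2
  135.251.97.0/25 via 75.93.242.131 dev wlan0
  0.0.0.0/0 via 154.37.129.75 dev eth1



Longest prefix match for 34.208.124.194:
  /9 52.0.0.0: no
  /13 34.208.0.0: MATCH
  /27 155.53.161.32: no
  /25 135.251.97.0: no
  /0 0.0.0.0: MATCH
Selected: next-hop 41.41.83.121 via eth1 (matched /13)


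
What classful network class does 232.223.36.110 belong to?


First octet: 232
Binary: 11101000
1110xxxx -> Class D (224-239)
Class D (multicast), default mask N/A


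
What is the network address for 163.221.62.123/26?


IP:   10100011.11011101.00111110.01111011
Mask: 11111111.11111111.11111111.11000000
AND operation:
Net:  10100011.11011101.00111110.01000000
Network: 163.221.62.64/26


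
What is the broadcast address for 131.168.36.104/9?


Network: 131.128.0.0/9
Host bits = 23
Set all host bits to 1:
Broadcast: 131.255.255.255


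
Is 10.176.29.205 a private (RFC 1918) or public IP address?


RFC 1918 private ranges:
  10.0.0.0/8 (10.0.0.0 - 10.255.255.255)
  172.16.0.0/12 (172.16.0.0 - 172.31.255.255)
  192.168.0.0/16 (192.168.0.0 - 192.168.255.255)
Private (in 10.0.0.0/8)


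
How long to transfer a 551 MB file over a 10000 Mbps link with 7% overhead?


Effective throughput = 10000 * (1 - 7/100) = 9300 Mbps
File size in Mb = 551 * 8 = 4408 Mb
Time = 4408 / 9300
Time = 0.474 seconds


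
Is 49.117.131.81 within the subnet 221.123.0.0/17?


Subnet network: 221.123.0.0
Test IP AND mask: 49.117.128.0
No, 49.117.131.81 is not in 221.123.0.0/17


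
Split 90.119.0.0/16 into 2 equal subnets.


New prefix = 16 + 1 = 17
Each subnet has 32768 addresses
  90.119.0.0/17
  90.119.128.0/17
Subnets: 90.119.0.0/17, 90.119.128.0/17


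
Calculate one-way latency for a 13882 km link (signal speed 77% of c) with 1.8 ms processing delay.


Speed = 0.77 * 3e5 km/s = 231000 km/s
Propagation delay = 13882 / 231000 = 0.0601 s = 60.0952 ms
Processing delay = 1.8 ms
Total one-way latency = 61.8952 ms


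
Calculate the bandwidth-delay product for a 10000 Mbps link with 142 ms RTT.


BDP = bandwidth * RTT
= 10000 Mbps * 142 ms
= 10000 * 1e6 * 142 / 1000 bits
= 1420000000 bits
= 177500000 bytes
= 173339.8438 KB
BDP = 1420000000 bits (177500000 bytes)


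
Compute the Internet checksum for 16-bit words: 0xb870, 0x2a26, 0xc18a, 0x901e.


Sum all words (with carry folding):
+ 0xb870 = 0xb870
+ 0x2a26 = 0xe296
+ 0xc18a = 0xa421
+ 0x901e = 0x3440
One's complement: ~0x3440
Checksum = 0xcbbf


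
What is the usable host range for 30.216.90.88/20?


Network: 30.216.80.0
Broadcast: 30.216.95.255
First usable = network + 1
Last usable = broadcast - 1
Range: 30.216.80.1 to 30.216.95.254


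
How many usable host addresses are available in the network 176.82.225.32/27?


Host bits = 32 - 27 = 5
Total addresses = 2^5 = 32
Usable = total - 2 (network and broadcast)
Usable hosts: 30


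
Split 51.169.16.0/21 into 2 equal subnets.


New prefix = 21 + 1 = 22
Each subnet has 1024 addresses
  51.169.16.0/22
  51.169.20.0/22
Subnets: 51.169.16.0/22, 51.169.20.0/22


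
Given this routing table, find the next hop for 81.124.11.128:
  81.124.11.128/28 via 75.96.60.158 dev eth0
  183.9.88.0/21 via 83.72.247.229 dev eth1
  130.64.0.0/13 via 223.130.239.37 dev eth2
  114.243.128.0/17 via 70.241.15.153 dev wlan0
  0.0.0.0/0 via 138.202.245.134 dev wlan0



Longest prefix match for 81.124.11.128:
  /28 81.124.11.128: MATCH
  /21 183.9.88.0: no
  /13 130.64.0.0: no
  /17 114.243.128.0: no
  /0 0.0.0.0: MATCH
Selected: next-hop 75.96.60.158 via eth0 (matched /28)


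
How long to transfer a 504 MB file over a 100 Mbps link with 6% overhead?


Effective throughput = 100 * (1 - 6/100) = 94 Mbps
File size in Mb = 504 * 8 = 4032 Mb
Time = 4032 / 94
Time = 42.8936 seconds


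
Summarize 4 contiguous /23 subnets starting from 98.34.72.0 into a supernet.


Original prefix: /23
Number of subnets: 4 = 2^2
New prefix = 23 - 2 = 21
Supernet: 98.34.72.0/21


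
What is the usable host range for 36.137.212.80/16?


Network: 36.137.0.0
Broadcast: 36.137.255.255
First usable = network + 1
Last usable = broadcast - 1
Range: 36.137.0.1 to 36.137.255.254


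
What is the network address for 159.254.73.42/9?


IP:   10011111.11111110.01001001.00101010
Mask: 11111111.10000000.00000000.00000000
AND operation:
Net:  10011111.10000000.00000000.00000000
Network: 159.128.0.0/9


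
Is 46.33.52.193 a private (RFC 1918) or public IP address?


RFC 1918 private ranges:
  10.0.0.0/8 (10.0.0.0 - 10.255.255.255)
  172.16.0.0/12 (172.16.0.0 - 172.31.255.255)
  192.168.0.0/16 (192.168.0.0 - 192.168.255.255)
Public (not in any RFC 1918 range)


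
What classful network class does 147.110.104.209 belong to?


First octet: 147
Binary: 10010011
10xxxxxx -> Class B (128-191)
Class B, default mask 255.255.0.0 (/16)


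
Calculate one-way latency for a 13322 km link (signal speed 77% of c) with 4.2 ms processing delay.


Speed = 0.77 * 3e5 km/s = 231000 km/s
Propagation delay = 13322 / 231000 = 0.0577 s = 57.671 ms
Processing delay = 4.2 ms
Total one-way latency = 61.871 ms


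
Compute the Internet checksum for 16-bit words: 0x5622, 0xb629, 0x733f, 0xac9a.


Sum all words (with carry folding):
+ 0x5622 = 0x5622
+ 0xb629 = 0x0c4c
+ 0x733f = 0x7f8b
+ 0xac9a = 0x2c26
One's complement: ~0x2c26
Checksum = 0xd3d9


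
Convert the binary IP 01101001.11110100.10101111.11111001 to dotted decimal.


01101001 = 105
11110100 = 244
10101111 = 175
11111001 = 249
IP: 105.244.175.249


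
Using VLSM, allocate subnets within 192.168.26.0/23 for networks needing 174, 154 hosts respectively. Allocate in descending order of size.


174 hosts -> /24 (254 usable): 192.168.26.0/24
154 hosts -> /24 (254 usable): 192.168.27.0/24
Allocation: 192.168.26.0/24 (174 hosts, 254 usable); 192.168.27.0/24 (154 hosts, 254 usable)


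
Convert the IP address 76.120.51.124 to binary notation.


76 = 01001100
120 = 01111000
51 = 00110011
124 = 01111100
Binary: 01001100.01111000.00110011.01111100


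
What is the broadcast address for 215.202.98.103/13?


Network: 215.200.0.0/13
Host bits = 19
Set all host bits to 1:
Broadcast: 215.207.255.255


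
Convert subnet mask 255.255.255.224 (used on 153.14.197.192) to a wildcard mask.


Subnet mask: 255.255.255.224
Wildcard = 255.255.255.255 - subnet mask
255 - 255 = 0
255 - 255 = 0
255 - 255 = 0
255 - 224 = 31
Wildcard: 0.0.0.31


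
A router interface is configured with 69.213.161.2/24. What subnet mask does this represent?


/24 means 24 network bits, 8 host bits
Binary: 11111111111111111111111100000000
Mask: 255.255.255.0


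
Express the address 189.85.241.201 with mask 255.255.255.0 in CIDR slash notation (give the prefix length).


Binary: 11111111.11111111.11111111.00000000
Count leading 1s
Prefix: /24


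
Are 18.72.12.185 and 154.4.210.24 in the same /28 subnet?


Mask: 255.255.255.240
18.72.12.185 AND mask = 18.72.12.176
154.4.210.24 AND mask = 154.4.210.16
No, different subnets (18.72.12.176 vs 154.4.210.16)


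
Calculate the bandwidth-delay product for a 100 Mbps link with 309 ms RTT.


BDP = bandwidth * RTT
= 100 Mbps * 309 ms
= 100 * 1e6 * 309 / 1000 bits
= 30900000 bits
= 3862500 bytes
= 3771.9727 KB
BDP = 30900000 bits (3862500 bytes)


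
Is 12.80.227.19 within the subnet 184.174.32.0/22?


Subnet network: 184.174.32.0
Test IP AND mask: 12.80.224.0
No, 12.80.227.19 is not in 184.174.32.0/22


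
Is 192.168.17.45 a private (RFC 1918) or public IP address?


RFC 1918 private ranges:
  10.0.0.0/8 (10.0.0.0 - 10.255.255.255)
  172.16.0.0/12 (172.16.0.0 - 172.31.255.255)
  192.168.0.0/16 (192.168.0.0 - 192.168.255.255)
Private (in 192.168.0.0/16)


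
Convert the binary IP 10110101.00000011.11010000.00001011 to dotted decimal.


10110101 = 181
00000011 = 3
11010000 = 208
00001011 = 11
IP: 181.3.208.11


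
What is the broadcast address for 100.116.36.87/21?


Network: 100.116.32.0/21
Host bits = 11
Set all host bits to 1:
Broadcast: 100.116.39.255


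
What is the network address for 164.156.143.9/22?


IP:   10100100.10011100.10001111.00001001
Mask: 11111111.11111111.11111100.00000000
AND operation:
Net:  10100100.10011100.10001100.00000000
Network: 164.156.140.0/22


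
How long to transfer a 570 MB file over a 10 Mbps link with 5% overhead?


Effective throughput = 10 * (1 - 5/100) = 9.5 Mbps
File size in Mb = 570 * 8 = 4560 Mb
Time = 4560 / 9.5
Time = 480 seconds


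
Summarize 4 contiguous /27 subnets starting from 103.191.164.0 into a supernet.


Original prefix: /27
Number of subnets: 4 = 2^2
New prefix = 27 - 2 = 25
Supernet: 103.191.164.0/25


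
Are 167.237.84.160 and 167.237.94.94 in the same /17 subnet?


Mask: 255.255.128.0
167.237.84.160 AND mask = 167.237.0.0
167.237.94.94 AND mask = 167.237.0.0
Yes, same subnet (167.237.0.0)


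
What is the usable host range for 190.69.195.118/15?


Network: 190.68.0.0
Broadcast: 190.69.255.255
First usable = network + 1
Last usable = broadcast - 1
Range: 190.68.0.1 to 190.69.255.254


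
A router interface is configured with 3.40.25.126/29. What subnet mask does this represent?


/29 means 29 network bits, 3 host bits
Binary: 11111111111111111111111111111000
Mask: 255.255.255.248


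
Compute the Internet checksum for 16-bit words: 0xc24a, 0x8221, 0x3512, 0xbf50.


Sum all words (with carry folding):
+ 0xc24a = 0xc24a
+ 0x8221 = 0x446c
+ 0x3512 = 0x797e
+ 0xbf50 = 0x38cf
One's complement: ~0x38cf
Checksum = 0xc730


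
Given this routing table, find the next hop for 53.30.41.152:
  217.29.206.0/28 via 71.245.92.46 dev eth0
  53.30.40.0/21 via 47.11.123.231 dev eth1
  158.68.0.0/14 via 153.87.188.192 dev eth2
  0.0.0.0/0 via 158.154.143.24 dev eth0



Longest prefix match for 53.30.41.152:
  /28 217.29.206.0: no
  /21 53.30.40.0: MATCH
  /14 158.68.0.0: no
  /0 0.0.0.0: MATCH
Selected: next-hop 47.11.123.231 via eth1 (matched /21)


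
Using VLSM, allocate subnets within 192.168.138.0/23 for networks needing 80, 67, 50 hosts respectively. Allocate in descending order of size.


80 hosts -> /25 (126 usable): 192.168.138.0/25
67 hosts -> /25 (126 usable): 192.168.138.128/25
50 hosts -> /26 (62 usable): 192.168.139.0/26
Allocation: 192.168.138.0/25 (80 hosts, 126 usable); 192.168.138.128/25 (67 hosts, 126 usable); 192.168.139.0/26 (50 hosts, 62 usable)


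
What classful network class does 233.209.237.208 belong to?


First octet: 233
Binary: 11101001
1110xxxx -> Class D (224-239)
Class D (multicast), default mask N/A


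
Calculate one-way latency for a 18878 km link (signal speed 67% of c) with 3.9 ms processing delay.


Speed = 0.67 * 3e5 km/s = 201000 km/s
Propagation delay = 18878 / 201000 = 0.0939 s = 93.9204 ms
Processing delay = 3.9 ms
Total one-way latency = 97.8204 ms


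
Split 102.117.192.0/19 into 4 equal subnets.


New prefix = 19 + 2 = 21
Each subnet has 2048 addresses
  102.117.192.0/21
  102.117.200.0/21
  102.117.208.0/21
  102.117.216.0/21
Subnets: 102.117.192.0/21, 102.117.200.0/21, 102.117.208.0/21, 102.117.216.0/21


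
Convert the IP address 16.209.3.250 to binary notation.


16 = 00010000
209 = 11010001
3 = 00000011
250 = 11111010
Binary: 00010000.11010001.00000011.11111010


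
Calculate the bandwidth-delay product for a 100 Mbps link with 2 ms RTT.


BDP = bandwidth * RTT
= 100 Mbps * 2 ms
= 100 * 1e6 * 2 / 1000 bits
= 200000 bits
= 25000 bytes
= 24.4141 KB
BDP = 200000 bits (25000 bytes)


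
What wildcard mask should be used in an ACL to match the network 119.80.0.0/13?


Subnet mask: 255.248.0.0
Wildcard = 255.255.255.255 - subnet mask
255 - 255 = 0
255 - 248 = 7
255 - 0 = 255
255 - 0 = 255
Wildcard: 0.7.255.255


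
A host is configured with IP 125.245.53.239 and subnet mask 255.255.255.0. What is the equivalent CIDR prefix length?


Binary: 11111111.11111111.11111111.00000000
Count leading 1s
Prefix: /24


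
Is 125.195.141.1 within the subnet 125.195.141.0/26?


Subnet network: 125.195.141.0
Test IP AND mask: 125.195.141.0
Yes, 125.195.141.1 is in 125.195.141.0/26


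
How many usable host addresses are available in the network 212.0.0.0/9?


Host bits = 32 - 9 = 23
Total addresses = 2^23 = 8388608
Usable = total - 2 (network and broadcast)
Usable hosts: 8388606


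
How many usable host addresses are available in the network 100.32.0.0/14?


Host bits = 32 - 14 = 18
Total addresses = 2^18 = 262144
Usable = total - 2 (network and broadcast)
Usable hosts: 262142


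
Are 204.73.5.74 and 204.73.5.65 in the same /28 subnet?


Mask: 255.255.255.240
204.73.5.74 AND mask = 204.73.5.64
204.73.5.65 AND mask = 204.73.5.64
Yes, same subnet (204.73.5.64)


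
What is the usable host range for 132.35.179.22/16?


Network: 132.35.0.0
Broadcast: 132.35.255.255
First usable = network + 1
Last usable = broadcast - 1
Range: 132.35.0.1 to 132.35.255.254


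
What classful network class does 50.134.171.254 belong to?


First octet: 50
Binary: 00110010
0xxxxxxx -> Class A (1-126)
Class A, default mask 255.0.0.0 (/8)


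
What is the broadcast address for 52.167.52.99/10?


Network: 52.128.0.0/10
Host bits = 22
Set all host bits to 1:
Broadcast: 52.191.255.255


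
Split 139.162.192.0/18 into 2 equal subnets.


New prefix = 18 + 1 = 19
Each subnet has 8192 addresses
  139.162.192.0/19
  139.162.224.0/19
Subnets: 139.162.192.0/19, 139.162.224.0/19


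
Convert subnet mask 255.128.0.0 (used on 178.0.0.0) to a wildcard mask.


Subnet mask: 255.128.0.0
Wildcard = 255.255.255.255 - subnet mask
255 - 255 = 0
255 - 128 = 127
255 - 0 = 255
255 - 0 = 255
Wildcard: 0.127.255.255


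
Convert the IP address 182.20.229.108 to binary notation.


182 = 10110110
20 = 00010100
229 = 11100101
108 = 01101100
Binary: 10110110.00010100.11100101.01101100


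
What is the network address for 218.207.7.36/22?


IP:   11011010.11001111.00000111.00100100
Mask: 11111111.11111111.11111100.00000000
AND operation:
Net:  11011010.11001111.00000100.00000000
Network: 218.207.4.0/22


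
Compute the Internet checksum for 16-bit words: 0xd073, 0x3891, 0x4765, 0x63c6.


Sum all words (with carry folding):
+ 0xd073 = 0xd073
+ 0x3891 = 0x0905
+ 0x4765 = 0x506a
+ 0x63c6 = 0xb430
One's complement: ~0xb430
Checksum = 0x4bcf
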